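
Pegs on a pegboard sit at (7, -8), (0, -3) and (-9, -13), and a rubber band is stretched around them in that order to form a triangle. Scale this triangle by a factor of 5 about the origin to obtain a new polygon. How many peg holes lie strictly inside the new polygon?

By the shoelace formula, twice the signed area is |(7·(-3) − 0·(-8)) + (0·(-13) − (-9)·(-3)) + ((-9)·(-8) − 7·(-13))| = 115, so the area is 115/2.
Summing gcd(|Δx|,|Δy|) over the edges gives the boundary count: gcd(7,5) + gcd(9,10) + gcd(16,5) = 1+1+1 = 3.
Scaling by 5 multiplies the area by 5² = 25 (so the new area is 2875/2) and multiplies the boundary lattice-point count by 5, giving 15.
By Pick's theorem, the interior count of the dilated polygon is 2875/2 − 15/2 + 1 = 1431.

1431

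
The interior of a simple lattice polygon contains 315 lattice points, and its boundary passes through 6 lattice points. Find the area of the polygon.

317

By Pick's theorem, A = I + B/2 − 1 = 315 + 6/2 − 1 = 317.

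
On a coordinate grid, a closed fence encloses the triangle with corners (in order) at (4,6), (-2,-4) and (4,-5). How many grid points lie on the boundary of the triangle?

Along each edge there are gcd(|Δx|,|Δy|)+1 lattice points, so counting each shared vertex once the boundary has gcd(6,10) + gcd(6,1) + gcd(0,11) = 2+1+11 = 14.

14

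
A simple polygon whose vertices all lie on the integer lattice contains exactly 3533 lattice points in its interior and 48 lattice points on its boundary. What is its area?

3556

Pick's theorem states A = I + B/2 − 1, so A = 3533 + 48/2 − 1 = 3556.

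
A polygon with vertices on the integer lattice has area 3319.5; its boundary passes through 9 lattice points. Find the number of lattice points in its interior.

Pick's theorem A = I + B/2 − 1 rearranges to I = A − B/2 + 1 = 3319.5 − 9/2 + 1 = 3316.

3316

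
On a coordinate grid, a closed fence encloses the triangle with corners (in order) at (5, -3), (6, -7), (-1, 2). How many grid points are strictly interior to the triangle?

The shoelace formula gives twice the area as |[5·(-7) − 6·(-3)] + [6·2 − (-1)·(-7)] + [(-1)·(-3) − 5·2]| = 19, so the area is 19/2.
The number of boundary lattice points is Σ gcd(|Δx|,|Δy|) = gcd(1,4) + gcd(7,9) + gcd(6,5) = 1+1+1 = 3.
Pick's theorem gives I = A − B/2 + 1 = 19/2 − 3/2 + 1 = 9.

9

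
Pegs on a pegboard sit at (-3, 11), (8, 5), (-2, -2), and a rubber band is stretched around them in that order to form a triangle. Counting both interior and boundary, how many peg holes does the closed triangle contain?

71

By the shoelace formula, twice the signed area is |[(-3)·5 − 8·11] + [8·(-2) − (-2)·5] + [(-2)·11 − (-3)·(-2)]| = 137, so the area is 137/2.
Summing gcd(|Δx|,|Δy|) over the edges gives the boundary count: gcd(11,6) + gcd(10,7) + gcd(1,13) = 1+1+1 = 3.
Pick's theorem gives I = A − B/2 + 1 = 137/2 − 3/2 + 1 = 68, so the closed region contains I + B = 68 + 3 = 71 lattice points.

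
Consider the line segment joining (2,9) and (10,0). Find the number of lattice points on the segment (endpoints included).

2

The number of lattice points on a segment between lattice points is gcd(|Δx|,|Δy|) + 1 = gcd(8,9) + 1 = 1 + 1 = 2.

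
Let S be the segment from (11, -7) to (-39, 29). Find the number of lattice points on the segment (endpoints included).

3

The number of lattice points on a segment between lattice points is gcd(|Δx|,|Δy|) + 1 = gcd(50,36) + 1 = 2 + 1 = 3.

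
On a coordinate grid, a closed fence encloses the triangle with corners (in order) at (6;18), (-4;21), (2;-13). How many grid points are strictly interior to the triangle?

160

Using the shoelace formula, 2A = |(6·21 − (-4)·18) + ((-4)·(-13) − 2·21) + (2·18 − 6·(-13))| = 322, so the area is 161.
Summing gcd(|Δx|,|Δy|) over the edges gives the boundary count: gcd(10,3) + gcd(6,34) + gcd(4,31) = 1+2+1 = 4.
By Pick's theorem A = I + B/2 − 1, so I = 161 − 4/2 + 1 = 160.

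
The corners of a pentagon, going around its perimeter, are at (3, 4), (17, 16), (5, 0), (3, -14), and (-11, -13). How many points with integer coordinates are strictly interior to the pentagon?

By the shoelace formula, twice the signed area is |(3·16 − 17·4) + (17·0 − 5·16) + (5·(-14) − 3·0) + (3·(-13) − (-11)·(-14)) + ((-11)·4 − 3·(-13))| = 368, so the area is 184.
Along each edge there are gcd(|Δx|,|Δy|)+1 lattice points, so counting each shared vertex once the boundary has gcd(14,12) + gcd(12,16) + gcd(2,14) + gcd(14,1) + gcd(14,17) = 2+4+2+1+1 = 10.
By Pick's theorem A = I + B/2 − 1, so I = 184 − 10/2 + 1 = 180.

180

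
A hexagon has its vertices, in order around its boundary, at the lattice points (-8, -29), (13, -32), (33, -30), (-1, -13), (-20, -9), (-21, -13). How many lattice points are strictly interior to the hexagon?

Using the shoelace formula, 2A = |[(-8)·(-32) − 13·(-29)] + [13·(-30) − 33·(-32)] + [33·(-13) − (-1)·(-30)] + [(-1)·(-9) − (-20)·(-13)] + [(-20)·(-13) − (-21)·(-9)] + [(-21)·(-29) − (-8)·(-13)]| = 1165, so the area is 1165/2.
Summing gcd(|Δx|,|Δy|) over the edges gives the boundary count: gcd(21,3) + gcd(20,2) + gcd(34,17) + gcd(19,4) + gcd(1,4) + gcd(13,16) = 3+2+17+1+1+1 = 25.
By Pick's theorem A = I + B/2 − 1, so I = 1165/2 − 25/2 + 1 = 571.

571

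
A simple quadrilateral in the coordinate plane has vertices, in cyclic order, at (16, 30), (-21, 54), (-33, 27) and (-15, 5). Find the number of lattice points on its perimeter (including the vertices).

Along each edge there are gcd(|Δx|,|Δy|)+1 lattice points, so counting each shared vertex once the boundary has gcd(37,24) + gcd(12,27) + gcd(18,22) + gcd(31,25) = 1+3+2+1 = 7.

7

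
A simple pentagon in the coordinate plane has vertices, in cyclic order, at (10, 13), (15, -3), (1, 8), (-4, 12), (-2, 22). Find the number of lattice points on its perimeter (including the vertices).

8

Summing gcd(|Δx|,|Δy|) over the edges gives the boundary count: gcd(5,16) + gcd(14,11) + gcd(5,4) + gcd(2,10) + gcd(12,9) = 1+1+1+2+3 = 8.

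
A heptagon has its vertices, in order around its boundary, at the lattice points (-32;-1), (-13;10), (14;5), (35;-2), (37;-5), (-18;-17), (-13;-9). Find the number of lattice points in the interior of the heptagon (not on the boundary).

Using the shoelace formula, 2A = |[(-32)·10 − (-13)·(-1)] + [(-13)·5 − 14·10] + [14·(-2) − 35·5] + [35·(-5) − 37·(-2)] + [37·(-17) − (-18)·(-5)] + [(-18)·(-9) − (-13)·(-17)] + [(-13)·(-1) − (-32)·(-9)]| = 1895, so the area is 947.5.
Summing gcd(|Δx|,|Δy|) over the edges gives the boundary count: gcd(19,11) + gcd(27,5) + gcd(21,7) + gcd(2,3) + gcd(55,12) + gcd(5,8) + gcd(19,8) = 1+1+7+1+1+1+1 = 13.
Pick's theorem gives I = A − B/2 + 1 = 947.5 − 13/2 + 1 = 942.

942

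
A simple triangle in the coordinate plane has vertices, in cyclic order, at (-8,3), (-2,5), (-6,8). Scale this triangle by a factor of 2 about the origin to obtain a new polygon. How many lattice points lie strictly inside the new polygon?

The shoelace formula gives twice the area as |[(-8)·5 − (-2)·3] + [(-2)·8 − (-6)·5] + [(-6)·3 − (-8)·8]| = 26, so the area is 13.
Summing gcd(|Δx|,|Δy|) over the edges gives the boundary count: gcd(6,2) + gcd(4,3) + gcd(2,5) = 2+1+1 = 4.
Scaling by 2 multiplies the area by 2² = 4 (so the new area is 52) and multiplies the boundary lattice-point count by 2, giving 8.
By Pick's theorem, the interior count of the dilated polygon is 52 − 8/2 + 1 = 49.

49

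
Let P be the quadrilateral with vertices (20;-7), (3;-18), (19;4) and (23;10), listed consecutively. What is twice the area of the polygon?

248

The shoelace formula gives twice the area as |[20·(-18) − 3·(-7)] + [3·4 − 19·(-18)] + [19·10 − 23·4] + [23·(-7) − 20·10]| = 248, so the area is 124.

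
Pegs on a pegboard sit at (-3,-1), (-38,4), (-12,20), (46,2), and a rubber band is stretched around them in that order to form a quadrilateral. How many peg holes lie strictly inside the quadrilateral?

869

The shoelace formula gives twice the area as |[(-3)·4 − (-38)·(-1)] + [(-38)·20 − (-12)·4] + [(-12)·2 − 46·20] + [46·(-1) − (-3)·2]| = 1746, so the area is 873.
Summing gcd(|Δx|,|Δy|) over the edges gives the boundary count: gcd(35,5) + gcd(26,16) + gcd(58,18) + gcd(49,3) = 5+2+2+1 = 10.
Pick's theorem gives I = A − B/2 + 1 = 873 − 10/2 + 1 = 869.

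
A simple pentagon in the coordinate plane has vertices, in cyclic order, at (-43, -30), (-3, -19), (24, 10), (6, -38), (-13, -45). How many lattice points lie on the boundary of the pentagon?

The number of boundary lattice points is Σ gcd(|Δx|,|Δy|) = gcd(40,11) + gcd(27,29) + gcd(18,48) + gcd(19,7) + gcd(30,15) = 1+1+6+1+15 = 24.

24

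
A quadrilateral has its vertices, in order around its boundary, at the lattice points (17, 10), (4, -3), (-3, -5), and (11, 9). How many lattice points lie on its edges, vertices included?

Summing gcd(|Δx|,|Δy|) over the edges gives the boundary count: gcd(13,13) + gcd(7,2) + gcd(14,14) + gcd(6,1) = 13+1+14+1 = 29.

29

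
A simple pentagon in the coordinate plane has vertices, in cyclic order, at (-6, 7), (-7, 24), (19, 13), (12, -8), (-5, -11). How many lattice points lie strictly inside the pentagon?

607

The shoelace formula gives twice the area as |[(-6)·24 − (-7)·7] + [(-7)·13 − 19·24] + [19·(-8) − 12·13] + [12·(-11) − (-5)·(-8)] + [(-5)·7 − (-6)·(-11)]| = 1223, so the area is 1223/2.
The number of boundary lattice points is Σ gcd(|Δx|,|Δy|) = gcd(1,17) + gcd(26,11) + gcd(7,21) + gcd(17,3) + gcd(1,18) = 1+1+7+1+1 = 11.
Pick's theorem gives I = A − B/2 + 1 = 1223/2 − 11/2 + 1 = 607.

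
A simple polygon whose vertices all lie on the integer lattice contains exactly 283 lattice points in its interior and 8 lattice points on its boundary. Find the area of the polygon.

286

By Pick's theorem, A = I + B/2 − 1 = 283 + 8/2 − 1 = 286.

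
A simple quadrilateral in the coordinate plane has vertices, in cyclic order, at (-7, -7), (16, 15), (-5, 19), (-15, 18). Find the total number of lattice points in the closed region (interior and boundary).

The shoelace formula gives twice the area as |((-7)·15 − 16·(-7)) + (16·19 − (-5)·15) + ((-5)·18 − (-15)·19) + ((-15)·(-7) − (-7)·18)| = 812, so the area is 406.
Summing gcd(|Δx|,|Δy|) over the edges gives the boundary count: gcd(23,22) + gcd(21,4) + gcd(10,1) + gcd(8,25) = 1+1+1+1 = 4.
Pick's theorem gives I = A − B/2 + 1 = 406 − 4/2 + 1 = 405, so the closed region contains I + B = 405 + 4 = 409 lattice points.

409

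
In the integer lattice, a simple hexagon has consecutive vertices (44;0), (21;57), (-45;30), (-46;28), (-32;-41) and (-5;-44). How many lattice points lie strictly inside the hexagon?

By the shoelace formula, twice the signed area is |[44·57 − 21·0] + [21·30 − (-45)·57] + [(-45)·28 − (-46)·30] + [(-46)·(-41) − (-32)·28] + [(-32)·(-44) − (-5)·(-41)] + [(-5)·0 − 44·(-44)]| = 11744, so the area is 5872.
The number of boundary lattice points is Σ gcd(|Δx|,|Δy|) = gcd(23,57) + gcd(66,27) + gcd(1,2) + gcd(14,69) + gcd(27,3) + gcd(49,44) = 1+3+1+1+3+1 = 10.
Pick's theorem gives I = A − B/2 + 1 = 5872 − 10/2 + 1 = 5868.

5868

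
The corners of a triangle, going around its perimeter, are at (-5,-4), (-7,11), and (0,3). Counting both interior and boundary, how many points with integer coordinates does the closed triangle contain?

47

By the shoelace formula, twice the signed area is |((-5)·11 − (-7)·(-4)) + ((-7)·3 − 0·11) + (0·(-4) − (-5)·3)| = 89, so the area is 89/2.
Along each edge there are gcd(|Δx|,|Δy|)+1 lattice points, so counting each shared vertex once the boundary has gcd(2,15) + gcd(7,8) + gcd(5,7) = 1+1+1 = 3.
Pick's theorem gives I = A − B/2 + 1 = 89/2 − 3/2 + 1 = 44, so the closed region contains I + B = 44 + 3 = 47 lattice points.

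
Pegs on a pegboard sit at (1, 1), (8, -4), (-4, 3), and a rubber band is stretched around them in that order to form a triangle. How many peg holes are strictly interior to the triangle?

5

The shoelace formula gives twice the area as |(1·(-4) − 8·1) + (8·3 − (-4)·(-4)) + ((-4)·1 − 1·3)| = 11, so the area is 11/2.
Summing gcd(|Δx|,|Δy|) over the edges gives the boundary count: gcd(7,5) + gcd(12,7) + gcd(5,2) = 1+1+1 = 3.
Pick's theorem gives I = A − B/2 + 1 = 11/2 − 3/2 + 1 = 5.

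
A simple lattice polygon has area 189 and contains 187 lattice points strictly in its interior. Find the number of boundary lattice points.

Pick's theorem gives A = I + B/2 − 1, so B = 2(A − I + 1) = 2(189 − 187 + 1) = 6.

6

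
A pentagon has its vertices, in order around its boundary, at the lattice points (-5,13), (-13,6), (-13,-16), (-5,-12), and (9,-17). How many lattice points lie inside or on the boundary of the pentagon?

By the shoelace formula, twice the signed area is |((-5)·6 − (-13)·13) + ((-13)·(-16) − (-13)·6) + ((-13)·(-12) − (-5)·(-16)) + ((-5)·(-17) − 9·(-12)) + (9·13 − (-5)·(-17))| = 726, so the area is 363.
Along each edge there are gcd(|Δx|,|Δy|)+1 lattice points, so counting each shared vertex once the boundary has gcd(8,7) + gcd(0,22) + gcd(8,4) + gcd(14,5) + gcd(14,30) = 1+22+4+1+2 = 30.
Pick's theorem gives I = A − B/2 + 1 = 363 − 30/2 + 1 = 349, so the closed region contains I + B = 349 + 30 = 379 lattice points.

379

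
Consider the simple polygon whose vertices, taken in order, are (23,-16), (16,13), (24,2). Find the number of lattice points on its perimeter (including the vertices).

3

Along each edge there are gcd(|Δx|,|Δy|)+1 lattice points, so counting each shared vertex once the boundary has gcd(7,29) + gcd(8,11) + gcd(1,18) = 1+1+1 = 3.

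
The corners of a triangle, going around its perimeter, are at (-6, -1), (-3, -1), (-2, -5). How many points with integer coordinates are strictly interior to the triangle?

3

The shoelace formula gives twice the area as |[(-6)·(-1) − (-3)·(-1)] + [(-3)·(-5) − (-2)·(-1)] + [(-2)·(-1) − (-6)·(-5)]| = 12, so the area is 6.
The number of boundary lattice points is Σ gcd(|Δx|,|Δy|) = gcd(3,0) + gcd(1,4) + gcd(4,4) = 3+1+4 = 8.
Pick's theorem gives I = A − B/2 + 1 = 6 − 8/2 + 1 = 3.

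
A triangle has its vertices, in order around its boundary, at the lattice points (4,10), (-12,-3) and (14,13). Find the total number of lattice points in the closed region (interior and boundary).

44

The shoelace formula gives twice the area as |(4·(-3) − (-12)·10) + ((-12)·13 − 14·(-3)) + (14·10 − 4·13)| = 82, so the area is 41.
Summing gcd(|Δx|,|Δy|) over the edges gives the boundary count: gcd(16,13) + gcd(26,16) + gcd(10,3) = 1+2+1 = 4.
Pick's theorem gives I = A − B/2 + 1 = 41 − 4/2 + 1 = 40, so the closed region contains I + B = 40 + 4 = 44 lattice points.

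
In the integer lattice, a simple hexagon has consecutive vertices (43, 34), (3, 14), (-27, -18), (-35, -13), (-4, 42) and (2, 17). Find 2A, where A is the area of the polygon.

1792

By the shoelace formula, twice the signed area is |(43·14 − 3·34) + (3·(-18) − (-27)·14) + ((-27)·(-13) − (-35)·(-18)) + ((-35)·42 − (-4)·(-13)) + ((-4)·17 − 2·42) + (2·34 − 43·17)| = 1792, so the area is 896.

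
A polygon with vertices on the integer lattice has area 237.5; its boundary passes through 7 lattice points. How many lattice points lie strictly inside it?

235

Pick's theorem A = I + B/2 − 1 rearranges to I = A − B/2 + 1 = 237.5 − 7/2 + 1 = 235.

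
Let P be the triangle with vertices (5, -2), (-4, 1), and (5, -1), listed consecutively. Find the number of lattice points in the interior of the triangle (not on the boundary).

3

The shoelace formula gives twice the area as |(5·1 − (-4)·(-2)) + ((-4)·(-1) − 5·1) + (5·(-2) − 5·(-1))| = 9, so the area is 4.5.
Summing gcd(|Δx|,|Δy|) over the edges gives the boundary count: gcd(9,3) + gcd(9,2) + gcd(0,1) = 3+1+1 = 5.
Pick's theorem gives I = A − B/2 + 1 = 4.5 − 5/2 + 1 = 3.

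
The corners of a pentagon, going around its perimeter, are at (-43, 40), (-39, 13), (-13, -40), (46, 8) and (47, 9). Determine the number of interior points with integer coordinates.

3384

Using the shoelace formula, 2A = |[(-43)·13 − (-39)·40] + [(-39)·(-40) − (-13)·13] + [(-13)·8 − 46·(-40)] + [46·9 − 47·8] + [47·40 − (-43)·9]| = 6771, so the area is 3385.5.
The number of boundary lattice points is Σ gcd(|Δx|,|Δy|) = gcd(4,27) + gcd(26,53) + gcd(59,48) + gcd(1,1) + gcd(90,31) = 1+1+1+1+1 = 5.
Pick's theorem gives I = A − B/2 + 1 = 3385.5 − 5/2 + 1 = 3384.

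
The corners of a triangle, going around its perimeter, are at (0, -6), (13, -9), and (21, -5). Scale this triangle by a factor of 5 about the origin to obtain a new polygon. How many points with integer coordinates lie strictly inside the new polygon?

Using the shoelace formula, 2A = |[0·(-9) − 13·(-6)] + [13·(-5) − 21·(-9)] + [21·(-6) − 0·(-5)]| = 76, so the area is 38.
Along each edge there are gcd(|Δx|,|Δy|)+1 lattice points, so counting each shared vertex once the boundary has gcd(13,3) + gcd(8,4) + gcd(21,1) = 1+4+1 = 6.
Scaling by 5 multiplies the area by 5² = 25 (so the new area is 950) and multiplies the boundary lattice-point count by 5, giving 30.
By Pick's theorem, the interior count of the dilated polygon is 950 − 30/2 + 1 = 936.

936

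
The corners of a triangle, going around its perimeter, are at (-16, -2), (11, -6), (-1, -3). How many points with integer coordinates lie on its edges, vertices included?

The number of boundary lattice points is Σ gcd(|Δx|,|Δy|) = gcd(27,4) + gcd(12,3) + gcd(15,1) = 1+3+1 = 5.

5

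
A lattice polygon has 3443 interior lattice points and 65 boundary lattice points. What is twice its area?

Pick's theorem states A = I + B/2 − 1, so A = 3443 + 65/2 − 1 = 6949/2.
Hence 2A = 6949.

6949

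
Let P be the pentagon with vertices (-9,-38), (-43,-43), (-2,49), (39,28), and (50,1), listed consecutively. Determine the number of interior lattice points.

4328

By the shoelace formula, twice the signed area is |((-9)·(-43) − (-43)·(-38)) + ((-43)·49 − (-2)·(-43)) + ((-2)·28 − 39·49) + (39·1 − 50·28) + (50·(-38) − (-9)·1)| = 8659, so the area is 4329.5.
Summing gcd(|Δx|,|Δy|) over the edges gives the boundary count: gcd(34,5) + gcd(41,92) + gcd(41,21) + gcd(11,27) + gcd(59,39) = 1+1+1+1+1 = 5.
By Pick's theorem A = I + B/2 − 1, so I = 4329.5 − 5/2 + 1 = 4328.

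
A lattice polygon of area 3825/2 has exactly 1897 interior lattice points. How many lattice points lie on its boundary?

33

Pick's theorem gives A = I + B/2 − 1, so B = 2(A − I + 1) = 2(3825/2 − 1897 + 1) = 33.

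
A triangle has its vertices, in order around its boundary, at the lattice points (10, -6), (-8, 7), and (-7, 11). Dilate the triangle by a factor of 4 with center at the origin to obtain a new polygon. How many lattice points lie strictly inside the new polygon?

Using the shoelace formula, 2A = |(10·7 − (-8)·(-6)) + ((-8)·11 − (-7)·7) + ((-7)·(-6) − 10·11)| = 85, so the area is 42.5.
Along each edge there are gcd(|Δx|,|Δy|)+1 lattice points, so counting each shared vertex once the boundary has gcd(18,13) + gcd(1,4) + gcd(17,17) = 1+1+17 = 19.
Scaling by 4 multiplies the area by 4² = 16 (so the new area is 680) and multiplies the boundary lattice-point count by 4, giving 76.
By Pick's theorem, the interior count of the dilated polygon is 680 − 76/2 + 1 = 643.

643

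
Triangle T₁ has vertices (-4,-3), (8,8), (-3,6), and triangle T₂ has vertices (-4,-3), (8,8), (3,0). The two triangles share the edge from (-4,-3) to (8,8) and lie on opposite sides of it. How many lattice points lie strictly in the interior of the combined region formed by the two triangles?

The union is the simple quadrilateral with vertices (-4,-3), (-3,6), (8,8), (3,0) in order.
Using the shoelace formula, 2A = |((-4)·6 − (-3)·(-3)) + ((-3)·8 − 8·6) + (8·0 − 3·8) + (3·(-3) − (-4)·0)| = 138, so the area is 69.
Summing gcd(|Δx|,|Δy|) over the edges gives the boundary count: gcd(1,9) + gcd(11,2) + gcd(5,8) + gcd(7,3) = 1+1+1+1 = 4.
By Pick's theorem I = A − B/2 + 1 = 69 − 4/2 + 1 = 68.

68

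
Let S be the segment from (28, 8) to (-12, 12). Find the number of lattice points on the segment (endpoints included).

The number of lattice points on a segment between lattice points is gcd(|Δx|,|Δy|) + 1 = gcd(40,4) + 1 = 4 + 1 = 5.

5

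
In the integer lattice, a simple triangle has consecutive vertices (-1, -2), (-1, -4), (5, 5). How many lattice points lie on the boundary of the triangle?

Summing gcd(|Δx|,|Δy|) over the edges gives the boundary count: gcd(0,2) + gcd(6,9) + gcd(6,7) = 2+3+1 = 6.

6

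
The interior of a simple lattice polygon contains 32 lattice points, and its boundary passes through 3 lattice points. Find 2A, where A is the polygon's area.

65

By Pick's theorem, A = I + B/2 − 1 = 32 + 3/2 − 1 = 65/2.
Hence 2A = 65.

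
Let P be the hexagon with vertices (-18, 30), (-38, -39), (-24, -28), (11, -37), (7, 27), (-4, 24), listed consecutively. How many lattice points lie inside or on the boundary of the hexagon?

2161

By the shoelace formula, twice the signed area is |((-18)·(-39) − (-38)·30) + ((-38)·(-28) − (-24)·(-39)) + ((-24)·(-37) − 11·(-28)) + (11·27 − 7·(-37)) + (7·24 − (-4)·27) + ((-4)·30 − (-18)·24)| = 4310, so the area is 2155.
Summing gcd(|Δx|,|Δy|) over the edges gives the boundary count: gcd(20,69) + gcd(14,11) + gcd(35,9) + gcd(4,64) + gcd(11,3) + gcd(14,6) = 1+1+1+4+1+2 = 10.
Pick's theorem gives I = A − B/2 + 1 = 2155 − 10/2 + 1 = 2151, so the closed region contains I + B = 2151 + 10 = 2161 lattice points.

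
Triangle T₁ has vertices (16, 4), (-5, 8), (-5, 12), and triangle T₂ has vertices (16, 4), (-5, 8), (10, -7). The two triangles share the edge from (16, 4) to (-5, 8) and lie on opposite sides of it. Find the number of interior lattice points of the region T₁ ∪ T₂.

160

The union is the simple quadrilateral with vertices (16, 4), (-5, 12), (-5, 8), (10, -7) in order.
Using the shoelace formula, 2A = |[16·12 − (-5)·4] + [(-5)·8 − (-5)·12] + [(-5)·(-7) − 10·8] + [10·4 − 16·(-7)]| = 339, so the area is 169.5.
Summing gcd(|Δx|,|Δy|) over the edges gives the boundary count: gcd(21,8) + gcd(0,4) + gcd(15,15) + gcd(6,11) = 1+4+15+1 = 21.
By Pick's theorem I = A − B/2 + 1 = 169.5 − 21/2 + 1 = 160.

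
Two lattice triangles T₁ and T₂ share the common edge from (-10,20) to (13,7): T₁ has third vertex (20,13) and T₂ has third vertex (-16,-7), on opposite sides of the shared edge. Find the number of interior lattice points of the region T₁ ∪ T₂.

462

The union is the simple quadrilateral with vertices (-10,20), (20,13), (13,7), (-16,-7) in order.
By the shoelace formula, twice the signed area is |((-10)·13 − 20·20) + (20·7 − 13·13) + (13·(-7) − (-16)·7) + ((-16)·20 − (-10)·(-7))| = 928, so the area is 464.
Along each edge there are gcd(|Δx|,|Δy|)+1 lattice points, so counting each shared vertex once the boundary has gcd(30,7) + gcd(7,6) + gcd(29,14) + gcd(6,27) = 1+1+1+3 = 6.
By Pick's theorem I = A − B/2 + 1 = 464 − 6/2 + 1 = 462.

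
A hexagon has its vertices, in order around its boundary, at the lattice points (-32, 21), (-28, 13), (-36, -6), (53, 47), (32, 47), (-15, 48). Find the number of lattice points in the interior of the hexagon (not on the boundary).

1928

By the shoelace formula, twice the signed area is |[(-32)·13 − (-28)·21] + [(-28)·(-6) − (-36)·13] + [(-36)·47 − 53·(-6)] + [53·47 − 32·47] + [32·48 − (-15)·47] + [(-15)·21 − (-32)·48]| = 3883, so the area is 3883/2.
Along each edge there are gcd(|Δx|,|Δy|)+1 lattice points, so counting each shared vertex once the boundary has gcd(4,8) + gcd(8,19) + gcd(89,53) + gcd(21,0) + gcd(47,1) + gcd(17,27) = 4+1+1+21+1+1 = 29.
By Pick's theorem A = I + B/2 − 1, so I = 3883/2 − 29/2 + 1 = 1928.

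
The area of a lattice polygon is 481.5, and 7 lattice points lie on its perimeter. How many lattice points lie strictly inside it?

Pick's theorem A = I + B/2 − 1 rearranges to I = A − B/2 + 1 = 481.5 − 7/2 + 1 = 479.

479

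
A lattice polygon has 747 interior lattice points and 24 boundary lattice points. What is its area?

758

Pick's theorem states A = I + B/2 − 1, so A = 747 + 24/2 − 1 = 758.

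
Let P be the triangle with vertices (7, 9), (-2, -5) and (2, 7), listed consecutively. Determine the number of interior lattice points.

The shoelace formula gives twice the area as |(7·(-5) − (-2)·9) + ((-2)·7 − 2·(-5)) + (2·9 − 7·7)| = 52, so the area is 26.
The number of boundary lattice points is Σ gcd(|Δx|,|Δy|) = gcd(9,14) + gcd(4,12) + gcd(5,2) = 1+4+1 = 6.
Pick's theorem gives I = A − B/2 + 1 = 26 − 6/2 + 1 = 24.

24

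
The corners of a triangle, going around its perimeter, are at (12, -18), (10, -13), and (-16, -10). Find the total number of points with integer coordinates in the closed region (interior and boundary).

66

By the shoelace formula, twice the signed area is |(12·(-13) − 10·(-18)) + (10·(-10) − (-16)·(-13)) + ((-16)·(-18) − 12·(-10))| = 124, so the area is 62.
Along each edge there are gcd(|Δx|,|Δy|)+1 lattice points, so counting each shared vertex once the boundary has gcd(2,5) + gcd(26,3) + gcd(28,8) = 1+1+4 = 6.
Pick's theorem gives I = A − B/2 + 1 = 62 − 6/2 + 1 = 60, so the closed region contains I + B = 60 + 6 = 66 lattice points.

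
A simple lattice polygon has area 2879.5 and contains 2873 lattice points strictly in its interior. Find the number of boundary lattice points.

Pick's theorem gives A = I + B/2 − 1, so B = 2(A − I + 1) = 2(2879.5 − 2873 + 1) = 15.

15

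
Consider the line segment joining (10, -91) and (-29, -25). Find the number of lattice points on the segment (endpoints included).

The number of lattice points on a segment between lattice points is gcd(|Δx|,|Δy|) + 1 = gcd(39,66) + 1 = 3 + 1 = 4.

4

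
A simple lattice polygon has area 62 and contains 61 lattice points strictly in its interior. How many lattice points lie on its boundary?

4

Pick's theorem gives A = I + B/2 − 1, so B = 2(A − I + 1) = 2(62 − 61 + 1) = 4.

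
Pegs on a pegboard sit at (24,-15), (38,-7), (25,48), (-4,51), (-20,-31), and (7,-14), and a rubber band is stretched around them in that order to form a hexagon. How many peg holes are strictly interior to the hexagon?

2867

The shoelace formula gives twice the area as |(24·(-7) − 38·(-15)) + (38·48 − 25·(-7)) + (25·51 − (-4)·48) + ((-4)·(-31) − (-20)·51) + ((-20)·(-14) − 7·(-31)) + (7·(-15) − 24·(-14))| = 5740, so the area is 2870.
Summing gcd(|Δx|,|Δy|) over the edges gives the boundary count: gcd(14,8) + gcd(13,55) + gcd(29,3) + gcd(16,82) + gcd(27,17) + gcd(17,1) = 2+1+1+2+1+1 = 8.
By Pick's theorem A = I + B/2 − 1, so I = 2870 − 8/2 + 1 = 2867.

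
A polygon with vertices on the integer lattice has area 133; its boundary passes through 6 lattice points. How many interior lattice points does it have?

Pick's theorem A = I + B/2 − 1 rearranges to I = A − B/2 + 1 = 133 − 6/2 + 1 = 131.

131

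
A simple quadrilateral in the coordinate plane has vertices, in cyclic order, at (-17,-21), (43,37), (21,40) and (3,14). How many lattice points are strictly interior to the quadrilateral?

By the shoelace formula, twice the signed area is |((-17)·37 − 43·(-21)) + (43·40 − 21·37) + (21·14 − 3·40) + (3·(-21) − (-17)·14)| = 1566, so the area is 783.
Summing gcd(|Δx|,|Δy|) over the edges gives the boundary count: gcd(60,58) + gcd(22,3) + gcd(18,26) + gcd(20,35) = 2+1+2+5 = 10.
Pick's theorem gives I = A − B/2 + 1 = 783 − 10/2 + 1 = 779.

779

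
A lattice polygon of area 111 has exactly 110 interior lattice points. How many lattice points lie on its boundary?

Pick's theorem gives A = I + B/2 − 1, so B = 2(A − I + 1) = 2(111 − 110 + 1) = 4.

4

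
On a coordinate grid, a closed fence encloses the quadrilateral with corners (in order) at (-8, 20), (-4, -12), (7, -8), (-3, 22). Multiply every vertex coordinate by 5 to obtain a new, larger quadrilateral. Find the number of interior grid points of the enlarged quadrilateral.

6686

By the shoelace formula, twice the signed area is |((-8)·(-12) − (-4)·20) + ((-4)·(-8) − 7·(-12)) + (7·22 − (-3)·(-8)) + ((-3)·20 − (-8)·22)| = 538, so the area is 269.
The number of boundary lattice points is Σ gcd(|Δx|,|Δy|) = gcd(4,32) + gcd(11,4) + gcd(10,30) + gcd(5,2) = 4+1+10+1 = 16.
Scaling by 5 multiplies the area by 5² = 25 (so the new area is 6725) and multiplies the boundary lattice-point count by 5, giving 80.
By Pick's theorem, the interior count of the dilated polygon is 6725 − 80/2 + 1 = 6686.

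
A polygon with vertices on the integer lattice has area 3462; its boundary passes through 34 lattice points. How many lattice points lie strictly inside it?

3446

From Pick's theorem, I = A − B/2 + 1 = 3462 − 34/2 + 1 = 3446.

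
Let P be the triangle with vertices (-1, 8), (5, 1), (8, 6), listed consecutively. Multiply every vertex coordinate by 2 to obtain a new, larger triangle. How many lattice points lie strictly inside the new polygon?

Using the shoelace formula, 2A = |[(-1)·1 − 5·8] + [5·6 − 8·1] + [8·8 − (-1)·6]| = 51, so the area is 51/2.
The number of boundary lattice points is Σ gcd(|Δx|,|Δy|) = gcd(6,7) + gcd(3,5) + gcd(9,2) = 1+1+1 = 3.
Scaling by 2 multiplies the area by 2² = 4 (so the new area is 102) and multiplies the boundary lattice-point count by 2, giving 6.
By Pick's theorem, the interior count of the dilated polygon is 102 − 6/2 + 1 = 100.

100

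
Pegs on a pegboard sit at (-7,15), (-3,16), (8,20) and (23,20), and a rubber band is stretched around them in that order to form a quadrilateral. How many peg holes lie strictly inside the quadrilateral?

The shoelace formula gives twice the area as |[(-7)·16 − (-3)·15] + [(-3)·20 − 8·16] + [8·20 − 23·20] + [23·15 − (-7)·20]| = 70, so the area is 35.
The number of boundary lattice points is Σ gcd(|Δx|,|Δy|) = gcd(4,1) + gcd(11,4) + gcd(15,0) + gcd(30,5) = 1+1+15+5 = 22.
By Pick's theorem A = I + B/2 − 1, so I = 35 − 22/2 + 1 = 25.

25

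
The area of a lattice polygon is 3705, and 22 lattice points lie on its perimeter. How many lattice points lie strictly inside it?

3695

Pick's theorem A = I + B/2 − 1 rearranges to I = A − B/2 + 1 = 3705 − 22/2 + 1 = 3695.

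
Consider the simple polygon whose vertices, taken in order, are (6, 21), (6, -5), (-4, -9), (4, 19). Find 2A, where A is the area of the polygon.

By the shoelace formula, twice the signed area is |(6·(-5) − 6·21) + (6·(-9) − (-4)·(-5)) + ((-4)·19 − 4·(-9)) + (4·21 − 6·19)| = 300, so the area is 150.

300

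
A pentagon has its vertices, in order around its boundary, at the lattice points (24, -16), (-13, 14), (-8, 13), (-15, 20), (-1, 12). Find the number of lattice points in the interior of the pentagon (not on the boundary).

Using the shoelace formula, 2A = |(24·14 − (-13)·(-16)) + ((-13)·13 − (-8)·14) + ((-8)·20 − (-15)·13) + ((-15)·12 − (-1)·20) + ((-1)·(-16) − 24·12)| = 326, so the area is 163.
Summing gcd(|Δx|,|Δy|) over the edges gives the boundary count: gcd(37,30) + gcd(5,1) + gcd(7,7) + gcd(14,8) + gcd(25,28) = 1+1+7+2+1 = 12.
Pick's theorem gives I = A − B/2 + 1 = 163 − 12/2 + 1 = 158.

158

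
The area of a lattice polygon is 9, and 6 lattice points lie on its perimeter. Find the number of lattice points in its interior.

7

From Pick's theorem, I = A − B/2 + 1 = 9 − 6/2 + 1 = 7.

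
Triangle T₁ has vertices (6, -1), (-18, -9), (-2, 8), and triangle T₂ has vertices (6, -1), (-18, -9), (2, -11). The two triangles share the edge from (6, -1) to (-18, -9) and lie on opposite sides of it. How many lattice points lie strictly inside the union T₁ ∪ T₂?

The union is the simple quadrilateral with vertices (6, -1), (-2, 8), (-18, -9), (2, -11) in order.
The shoelace formula gives twice the area as |[6·8 − (-2)·(-1)] + [(-2)·(-9) − (-18)·8] + [(-18)·(-11) − 2·(-9)] + [2·(-1) − 6·(-11)]| = 488, so the area is 244.
Along each edge there are gcd(|Δx|,|Δy|)+1 lattice points, so counting each shared vertex once the boundary has gcd(8,9) + gcd(16,17) + gcd(20,2) + gcd(4,10) = 1+1+2+2 = 6.
By Pick's theorem I = A − B/2 + 1 = 244 − 6/2 + 1 = 242.

242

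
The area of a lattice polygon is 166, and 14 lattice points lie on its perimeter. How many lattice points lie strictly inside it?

From Pick's theorem, I = A − B/2 + 1 = 166 − 14/2 + 1 = 160.

160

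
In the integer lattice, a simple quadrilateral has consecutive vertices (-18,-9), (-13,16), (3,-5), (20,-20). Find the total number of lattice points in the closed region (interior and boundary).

449

Using the shoelace formula, 2A = |((-18)·16 − (-13)·(-9)) + ((-13)·(-5) − 3·16) + (3·(-20) − 20·(-5)) + (20·(-9) − (-18)·(-20))| = 888, so the area is 444.
The number of boundary lattice points is Σ gcd(|Δx|,|Δy|) = gcd(5,25) + gcd(16,21) + gcd(17,15) + gcd(38,11) = 5+1+1+1 = 8.
Pick's theorem gives I = A − B/2 + 1 = 444 − 8/2 + 1 = 441, so the closed region contains I + B = 441 + 8 = 449 lattice points.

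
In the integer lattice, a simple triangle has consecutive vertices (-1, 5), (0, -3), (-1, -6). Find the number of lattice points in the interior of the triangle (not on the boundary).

Using the shoelace formula, 2A = |((-1)·(-3) − 0·5) + (0·(-6) − (-1)·(-3)) + ((-1)·5 − (-1)·(-6))| = 11, so the area is 11/2.
Summing gcd(|Δx|,|Δy|) over the edges gives the boundary count: gcd(1,8) + gcd(1,3) + gcd(0,11) = 1+1+11 = 13.
By Pick's theorem A = I + B/2 − 1, so I = 11/2 − 13/2 + 1 = 0.

0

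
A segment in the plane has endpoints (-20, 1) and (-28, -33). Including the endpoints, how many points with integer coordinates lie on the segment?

3

The number of lattice points on a segment between lattice points is gcd(|Δx|,|Δy|) + 1 = gcd(8,34) + 1 = 2 + 1 = 3.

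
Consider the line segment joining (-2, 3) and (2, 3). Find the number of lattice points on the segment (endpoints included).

5

The number of lattice points on a segment between lattice points is gcd(|Δx|,|Δy|) + 1 = gcd(4,0) + 1 = 4 + 1 = 5.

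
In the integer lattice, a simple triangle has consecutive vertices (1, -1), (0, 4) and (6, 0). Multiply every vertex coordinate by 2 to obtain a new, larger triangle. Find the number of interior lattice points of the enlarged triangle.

By the shoelace formula, twice the signed area is |(1·4 − 0·(-1)) + (0·0 − 6·4) + (6·(-1) − 1·0)| = 26, so the area is 13.
Along each edge there are gcd(|Δx|,|Δy|)+1 lattice points, so counting each shared vertex once the boundary has gcd(1,5) + gcd(6,4) + gcd(5,1) = 1+2+1 = 4.
Scaling by 2 multiplies the area by 2² = 4 (so the new area is 52) and multiplies the boundary lattice-point count by 2, giving 8.
By Pick's theorem, the interior count of the dilated polygon is 52 − 8/2 + 1 = 49.

49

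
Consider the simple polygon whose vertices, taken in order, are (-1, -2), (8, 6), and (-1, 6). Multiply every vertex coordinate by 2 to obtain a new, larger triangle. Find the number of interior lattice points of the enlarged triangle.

127

The shoelace formula gives twice the area as |[(-1)·6 − 8·(-2)] + [8·6 − (-1)·6] + [(-1)·(-2) − (-1)·6]| = 72, so the area is 36.
Along each edge there are gcd(|Δx|,|Δy|)+1 lattice points, so counting each shared vertex once the boundary has gcd(9,8) + gcd(9,0) + gcd(0,8) = 1+9+8 = 18.
Scaling by 2 multiplies the area by 2² = 4 (so the new area is 144) and multiplies the boundary lattice-point count by 2, giving 36.
By Pick's theorem, the interior count of the dilated polygon is 144 − 36/2 + 1 = 127.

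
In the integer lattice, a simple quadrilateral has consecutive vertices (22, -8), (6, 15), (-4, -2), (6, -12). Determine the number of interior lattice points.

344

By the shoelace formula, twice the signed area is |[22·15 − 6·(-8)] + [6·(-2) − (-4)·15] + [(-4)·(-12) − 6·(-2)] + [6·(-8) − 22·(-12)]| = 702, so the area is 351.
Along each edge there are gcd(|Δx|,|Δy|)+1 lattice points, so counting each shared vertex once the boundary has gcd(16,23) + gcd(10,17) + gcd(10,10) + gcd(16,4) = 1+1+10+4 = 16.
Pick's theorem gives I = A − B/2 + 1 = 351 − 16/2 + 1 = 344.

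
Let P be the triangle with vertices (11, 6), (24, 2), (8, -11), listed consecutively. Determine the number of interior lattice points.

116

Using the shoelace formula, 2A = |[11·2 − 24·6] + [24·(-11) − 8·2] + [8·6 − 11·(-11)]| = 233, so the area is 116.5.
The number of boundary lattice points is Σ gcd(|Δx|,|Δy|) = gcd(13,4) + gcd(16,13) + gcd(3,17) = 1+1+1 = 3.
By Pick's theorem A = I + B/2 − 1, so I = 116.5 − 3/2 + 1 = 116.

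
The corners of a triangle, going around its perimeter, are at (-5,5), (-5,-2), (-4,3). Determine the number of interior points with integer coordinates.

0

The shoelace formula gives twice the area as |[(-5)·(-2) − (-5)·5] + [(-5)·3 − (-4)·(-2)] + [(-4)·5 − (-5)·3]| = 7, so the area is 3.5.
The number of boundary lattice points is Σ gcd(|Δx|,|Δy|) = gcd(0,7) + gcd(1,5) + gcd(1,2) = 7+1+1 = 9.
By Pick's theorem A = I + B/2 − 1, so I = 3.5 − 9/2 + 1 = 0.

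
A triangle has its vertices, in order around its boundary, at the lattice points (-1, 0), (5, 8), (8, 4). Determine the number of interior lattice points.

The shoelace formula gives twice the area as |[(-1)·8 − 5·0] + [5·4 − 8·8] + [8·0 − (-1)·4]| = 48, so the area is 24.
Summing gcd(|Δx|,|Δy|) over the edges gives the boundary count: gcd(6,8) + gcd(3,4) + gcd(9,4) = 2+1+1 = 4.
By Pick's theorem A = I + B/2 − 1, so I = 24 − 4/2 + 1 = 23.

23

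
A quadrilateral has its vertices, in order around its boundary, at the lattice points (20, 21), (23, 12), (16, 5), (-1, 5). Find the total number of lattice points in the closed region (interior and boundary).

Using the shoelace formula, 2A = |[20·12 − 23·21] + [23·5 − 16·12] + [16·5 − (-1)·5] + [(-1)·21 − 20·5]| = 356, so the area is 178.
Summing gcd(|Δx|,|Δy|) over the edges gives the boundary count: gcd(3,9) + gcd(7,7) + gcd(17,0) + gcd(21,16) = 3+7+17+1 = 28.
Pick's theorem gives I = A − B/2 + 1 = 178 − 28/2 + 1 = 165, so the closed region contains I + B = 165 + 28 = 193 lattice points.

193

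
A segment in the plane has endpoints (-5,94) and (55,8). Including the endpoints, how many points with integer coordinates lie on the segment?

3

The number of lattice points on a segment between lattice points is gcd(|Δx|,|Δy|) + 1 = gcd(60,86) + 1 = 2 + 1 = 3.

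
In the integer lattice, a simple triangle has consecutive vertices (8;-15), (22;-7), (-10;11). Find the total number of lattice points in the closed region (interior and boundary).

The shoelace formula gives twice the area as |[8·(-7) − 22·(-15)] + [22·11 − (-10)·(-7)] + [(-10)·(-15) − 8·11]| = 508, so the area is 254.
Along each edge there are gcd(|Δx|,|Δy|)+1 lattice points, so counting each shared vertex once the boundary has gcd(14,8) + gcd(32,18) + gcd(18,26) = 2+2+2 = 6.
Pick's theorem gives I = A − B/2 + 1 = 254 − 6/2 + 1 = 252, so the closed region contains I + B = 252 + 6 = 258 lattice points.

258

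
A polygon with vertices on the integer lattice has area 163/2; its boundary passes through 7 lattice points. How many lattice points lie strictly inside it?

79

From Pick's theorem, I = A − B/2 + 1 = 163/2 − 7/2 + 1 = 79.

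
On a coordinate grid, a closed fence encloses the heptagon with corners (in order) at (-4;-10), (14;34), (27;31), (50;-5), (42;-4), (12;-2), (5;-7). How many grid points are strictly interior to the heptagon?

1167

The shoelace formula gives twice the area as |[(-4)·34 − 14·(-10)] + [14·31 − 27·34] + [27·(-5) − 50·31] + [50·(-4) − 42·(-5)] + [42·(-2) − 12·(-4)] + [12·(-7) − 5·(-2)] + [5·(-10) − (-4)·(-7)]| = 2343, so the area is 1171.5.
Summing gcd(|Δx|,|Δy|) over the edges gives the boundary count: gcd(18,44) + gcd(13,3) + gcd(23,36) + gcd(8,1) + gcd(30,2) + gcd(7,5) + gcd(9,3) = 2+1+1+1+2+1+3 = 11.
Pick's theorem gives I = A − B/2 + 1 = 1171.5 − 11/2 + 1 = 1167.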